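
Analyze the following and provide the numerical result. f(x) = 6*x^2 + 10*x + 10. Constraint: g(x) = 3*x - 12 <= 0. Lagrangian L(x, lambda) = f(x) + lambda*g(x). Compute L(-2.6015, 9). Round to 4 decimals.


Step 1: Evaluate f(x).
f(-2.6015) = 6*(-2.6015)^2 + 10*(-2.6015) + 10 = 24.5918
Step 2: Evaluate g(x).
g(-2.6015) = 3*-2.6015 - 12 = -19.8045
Step 3: Compute Lagrangian.
L = 24.5918 + 9*-19.8045 = -153.6487


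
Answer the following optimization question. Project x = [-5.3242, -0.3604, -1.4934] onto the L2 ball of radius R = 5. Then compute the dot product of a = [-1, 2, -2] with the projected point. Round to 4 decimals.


Step 1: Compute ||x|| (intermediates to 6 decimals).
||x|| = sqrt((-5.3242)^2 + (-0.3604)^2 + (-1.4934)^2) = 5.541411
Step 2: Project.
Since ||x|| > R, scale = R/||x|| = 5/5.541411 = 0.902297, proj(x) = scale * x
proj(x) = [-4.80401, -0.325188, -1.34749]
Step 3: Dot product.
a^T * proj(x) = -1*(-4.80401) + 2*(-0.325188) - 2*(-1.34749) = 6.8486


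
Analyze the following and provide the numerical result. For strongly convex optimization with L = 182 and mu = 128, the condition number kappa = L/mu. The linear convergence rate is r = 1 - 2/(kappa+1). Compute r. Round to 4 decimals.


Step 1: Compute the condition number.
kappa = L/mu = 182/128 = 1.4219
Step 2: Compute the convergence rate.
r = 1 - 2/(kappa + 1) = 1 - 2*mu/(L + mu) = (L - mu)/(L + mu) = 54/310 = 0.1742


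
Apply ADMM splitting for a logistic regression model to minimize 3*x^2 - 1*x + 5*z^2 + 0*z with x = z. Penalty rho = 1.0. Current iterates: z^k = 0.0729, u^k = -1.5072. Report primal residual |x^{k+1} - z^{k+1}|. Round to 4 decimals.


ADMM iteration with rho = 1.0, z^k = 0.0729, u^k = -1.5072
Step 1: x-update.
Minimize 3*x^2 - 1*x + (1.0/2)*(x - 0.0729 - 1.5072)^2
FOC: (2*3 + 1.0)*x = 1 + 1.0*(0.0729 + 1.5072)
x^{k+1} = 0.3686
Step 2: z-update.
Minimize 5*z^2 + 0*z + (1.0/2)*(0.3686 - z - 1.5072)^2
FOC: (2*5 + 1.0)*z = 0 + 1.0*(0.3686 - 1.5072)
z^{k+1} = -0.1035
Step 3: u-update.
u^{k+1} = -1.5072 + 0.3686 + 0.1035 = -1.0351
Step 4: Primal residual = |0.3686 + 0.1035| = 0.4721


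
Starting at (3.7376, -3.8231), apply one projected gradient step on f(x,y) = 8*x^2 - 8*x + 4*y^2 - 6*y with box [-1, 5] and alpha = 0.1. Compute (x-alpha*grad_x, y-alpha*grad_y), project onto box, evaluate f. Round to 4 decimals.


Step 1: Compute gradient at (3.7376, -3.8231).
grad_x = 2*8*3.7376 - 8 = 51.8016
grad_y = 2*4*-3.8231 - 6 = -36.5848
Step 2: Gradient step.
x_raw = 3.7376 - 0.1*51.8016 = -1.4426
y_raw = -3.8231 - 0.1*-36.5848 = -0.1646
Step 3: Project onto [-1, 5].
x_proj = clip(-1.4426) = -1.0
y_proj = clip(-0.1646) = -0.1646
Step 4: Evaluate f.
f(-1.0, -0.1646) = 17.0961


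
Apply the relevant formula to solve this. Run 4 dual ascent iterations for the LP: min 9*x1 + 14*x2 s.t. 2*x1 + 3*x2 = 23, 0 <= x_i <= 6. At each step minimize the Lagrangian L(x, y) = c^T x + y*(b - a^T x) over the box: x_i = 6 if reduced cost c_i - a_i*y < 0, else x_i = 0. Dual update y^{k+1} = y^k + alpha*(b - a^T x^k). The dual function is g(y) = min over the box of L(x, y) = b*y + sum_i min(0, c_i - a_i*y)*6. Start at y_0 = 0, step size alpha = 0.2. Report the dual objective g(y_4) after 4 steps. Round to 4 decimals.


Dual ascent for LP: min 9*x1 + 14*x2, 2*x1 + 3*x2 = 23, 0 <= x_i <= 6
Step 1: y^k = 0.0, reduced costs: (9.0, 14.0)
  x^k = (0.0, 0.0), subgradient = b - a^T x = 23.0
  y^{k+1} = 0.0 + 0.2*23.0 = 4.6
Step 2: y^k = 4.6, reduced costs: (-0.2, 0.2)
  x^k = (6.0, 0.0), subgradient = b - a^T x = 11.0
  y^{k+1} = 4.6 + 0.2*11.0 = 6.8
Step 3: y^k = 6.8, reduced costs: (-4.6, -6.4)
  x^k = (6.0, 6.0), subgradient = b - a^T x = -7.0
  y^{k+1} = 6.8 + 0.2*-7.0 = 5.4
Step 4: y^k = 5.4, reduced costs: (-1.8, -2.2)
  x^k = (6.0, 6.0), subgradient = b - a^T x = -7.0
  y^{k+1} = 5.4 + 0.2*-7.0 = 4.0
Dual objective at y_4 = 4.0: reduced costs (1.0, 2.0), box minimizer x = (0.0, 0.0)
g(y_4) = b*y + (c1 - a1*y)*x1 + (c2 - a2*y)*x2 = 23*4.0 + 1.0*0.0 + 2.0*0.0 = 92.0 + 0.0 + 0.0 = 92.0


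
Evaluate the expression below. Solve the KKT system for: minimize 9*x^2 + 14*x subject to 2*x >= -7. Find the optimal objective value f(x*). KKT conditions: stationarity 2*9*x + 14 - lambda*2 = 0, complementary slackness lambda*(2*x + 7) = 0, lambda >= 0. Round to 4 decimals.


Step 1: Try lambda = 0 (constraint inactive).
Stationarity: 2*9*x + 14 = 0
x* = -14/(2*9) = -7/9 = -0.7778 (rounded; the exact value -7/9 is used below)
Check constraint: 2*-0.7778 = -1.5556 >= -7 -- satisfied.
Step 2: Compute optimal value.
f(x*) = 9*(-7/9)^2 + 14*(-7/9) = -5.4444


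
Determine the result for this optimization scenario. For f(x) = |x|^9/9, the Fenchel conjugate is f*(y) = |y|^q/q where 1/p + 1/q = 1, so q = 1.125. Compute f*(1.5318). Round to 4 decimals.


The conjugate exponent q satisfies 1/p + 1/q = 1.
p = 9, so q = 9/(9 - 1) = 1.125
|y|^q = 1.5318^1.125 = 1.6157
f*(1.5318) = 1.6157 / 1.125 = 1.4361


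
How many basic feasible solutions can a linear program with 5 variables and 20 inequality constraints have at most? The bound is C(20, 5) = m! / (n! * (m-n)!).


Each vertex corresponds to some choice of n active constraints out of m, so the number of vertices is at most C(m, n) = m! / (n!(m-n)!).
m = 20, n = 5
Numerator: 20 * 19 * 18 * 17 * 16
Denominator: 5! = 120
C(20, 5) = 15504


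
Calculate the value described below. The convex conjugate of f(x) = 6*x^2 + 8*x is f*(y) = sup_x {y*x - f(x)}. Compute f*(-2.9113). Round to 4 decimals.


f*(y) = sup_x {y*x - a*x^2 - b*x} = sup_x {(y-b)*x - a*x^2}
FOC: (y - b) - 2a*x = 0 => x* = (y - b)/(2a)
x* = (-2.9113 - 8)/(2*6) = -0.9093
f*(-2.9113) = (y-b)^2/(4a) = (-2.9113 - 8)^2/(4*6)
= 119.0565/24 = 4.9607


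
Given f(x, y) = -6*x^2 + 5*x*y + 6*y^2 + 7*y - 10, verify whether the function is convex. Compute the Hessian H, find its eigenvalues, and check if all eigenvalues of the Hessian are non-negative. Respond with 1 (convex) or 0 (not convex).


The Hessian of f(x,y) = -6*x^2 + 5*x*y + 6*y^2 + 7*y - 10 is:
H = [[-12, 5], [5, 12]]
Trace = -12 + 12 = 0
Determinant = -12*12 - (5)^2 = -169
Discriminant = (0)^2 - 4*-169 = 676.0
Eigenvalues: lambda_1 = -13.0, lambda_2 = 13.0
The function is not convex.

0


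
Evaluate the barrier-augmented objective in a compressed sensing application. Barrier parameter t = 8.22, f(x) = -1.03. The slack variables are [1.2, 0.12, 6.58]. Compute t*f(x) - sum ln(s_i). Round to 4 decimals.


Step 1: Compute log-barrier.
ln values: [0.1823, -2.1203, 1.884]
phi = -(0.1823 - 2.1203 + 1.884) = 0.0539
Step 2: Compute augmented objective.
t*f(x) = 8.22*-1.03 = -8.4666
Total = -8.4666 + 0.0539 = -8.4127


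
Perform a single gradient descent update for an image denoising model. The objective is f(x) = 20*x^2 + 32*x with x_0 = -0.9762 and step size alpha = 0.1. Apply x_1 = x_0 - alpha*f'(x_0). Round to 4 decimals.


We compute the gradient at x_0 and apply the update.
f'(x) = 40*x + 32
f'(-0.9762) = 40*-0.9762 + 32 = -7.048
x_1 = -0.9762 - 0.1*-7.048 = -0.2714


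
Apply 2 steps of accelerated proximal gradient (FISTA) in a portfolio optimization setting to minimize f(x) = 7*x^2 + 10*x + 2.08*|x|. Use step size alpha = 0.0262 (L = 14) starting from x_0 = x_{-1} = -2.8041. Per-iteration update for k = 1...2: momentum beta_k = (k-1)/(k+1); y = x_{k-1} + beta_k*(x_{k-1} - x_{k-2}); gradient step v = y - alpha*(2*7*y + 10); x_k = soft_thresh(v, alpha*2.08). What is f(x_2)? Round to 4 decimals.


FISTA on f(x) = 7*x^2 + 10*x + 2.08*|x|
L = 14, alpha = 0.0262
Iteration 1: beta = 0.0, y = -2.8041 + 0.0*(-2.8041 + 2.8041) = -2.8041
  grad(y) = -29.2574, v = y - alpha*grad = -2.0376
  prox(v) = soft_thresh(-2.0376, 0.0545) = -1.9831
Iteration 2: beta = 0.3333, y = -1.9831 + 0.3333*(-1.9831 + 2.8041) = -1.7094
  grad(y) = -13.9313, v = y - alpha*grad = -1.3444
  prox(v) = soft_thresh(-1.3444, 0.0545) = -1.2899
f(x_2) = 7*(-1.2899)^2 + 10*(-1.2899) + 2.08*|-1.2899| = 1.4307


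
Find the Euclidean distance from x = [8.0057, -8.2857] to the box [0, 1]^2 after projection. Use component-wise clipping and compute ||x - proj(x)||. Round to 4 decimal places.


Project each component onto [0, 1].
clip(8.0057) = 1.0, clip(-8.2857) = 0.0
Projection = [1.0, 0.0]
Squared diffs: [49.0798, 68.6528]
Distance = sqrt(117.7326) = 10.8505


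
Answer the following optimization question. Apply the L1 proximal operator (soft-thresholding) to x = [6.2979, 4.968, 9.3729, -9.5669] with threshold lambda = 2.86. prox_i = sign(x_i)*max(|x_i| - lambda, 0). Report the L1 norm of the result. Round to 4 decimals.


Soft-thresholding with lambda = 2.86:
prox(6.2979) = sign(6.2979)*max(|6.2979| - 2.86, 0) = 3.4379
prox(4.968) = sign(4.968)*max(|4.968| - 2.86, 0) = 2.108
prox(9.3729) = sign(9.3729)*max(|9.3729| - 2.86, 0) = 6.5129
prox(-9.5669) = sign(-9.5669)*max(|-9.5669| - 2.86, 0) = -6.7069
prox(x) = [3.4379, 2.108, 6.5129, -6.7069]
||prox(x)||_1 = 3.4379 + 2.108 + 6.5129 + 6.7069 = 18.7657


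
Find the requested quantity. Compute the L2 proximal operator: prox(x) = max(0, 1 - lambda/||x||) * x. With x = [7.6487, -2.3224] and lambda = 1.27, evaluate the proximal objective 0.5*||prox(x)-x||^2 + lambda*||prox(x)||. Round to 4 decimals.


Step 1: Compute ||x||.
||x|| = 7.9935
Step 2: Compute scaling factor.
scale = max(0, 1 - 1.27/7.9935) = 0.8411
Step 3: prox(x) = [6.4335, -1.9534]
||prox(x)|| = 6.7235
Step 4: Proximal objective.
0.5*||prox-x||^2 = 0.8065
lambda*||prox|| = 8.5388
Total = 9.3453


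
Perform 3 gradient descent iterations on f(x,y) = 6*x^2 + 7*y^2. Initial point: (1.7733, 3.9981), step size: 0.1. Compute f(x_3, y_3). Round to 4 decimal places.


Gradient descent on f(x,y) = 6*x^2 + 7*y^2.
Starting point: (1.7733, 3.9981), alpha = 0.1
Step 1: grad_x = 2*6*1.7733 = 21.2796, grad_y = 2*7*3.9981 = 55.9734
  x_1 = 1.7733 - 0.1*21.2796 = -0.3547
  y_1 = 3.9981 - 0.1*55.9734 = -1.5992
Step 2: grad_x = 2*6*-0.3547 = -4.2559, grad_y = 2*7*-1.5992 = -22.3894
  x_2 = -0.3547 - 0.1*-4.2559 = 0.0709
  y_2 = -1.5992 - 0.1*-22.3894 = 0.6397
Step 3: grad_x = 2*6*0.0709 = 0.8512, grad_y = 2*7*0.6397 = 8.9557
  x_3 = 0.0709 - 0.1*0.8512 = -0.0142
  y_3 = 0.6397 - 0.1*8.9557 = -0.2559
f(-0.0142, -0.2559) = 6*(-0.0142)^2 + 7*(-0.2559)^2 = 0.4595


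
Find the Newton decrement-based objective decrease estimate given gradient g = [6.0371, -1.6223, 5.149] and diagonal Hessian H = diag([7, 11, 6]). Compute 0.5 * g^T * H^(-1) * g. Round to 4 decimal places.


Step 1: H is diagonal, so H^(-1) * g = [0.8624, -0.1475, 0.8582].
Step 2: g^T H^(-1) g = sum_i g_i^2 / H_ii
  = (6.0371)^2/7 + (-1.6223)^2/11 + (5.149)^2/6
  = 5.2067 + 0.2393 + 4.4187 = 9.8646
Step 3: Objective decrease = 0.5 * g^T H^(-1) g = 4.9323


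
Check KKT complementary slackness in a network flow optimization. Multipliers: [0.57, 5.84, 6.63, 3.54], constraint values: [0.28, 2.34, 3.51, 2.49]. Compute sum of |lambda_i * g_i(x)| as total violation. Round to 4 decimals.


KKT complementary slackness check:
lambda_1 * g_1 = 0.57 * 0.28 = 0.1596
lambda_2 * g_2 = 5.84 * 2.34 = 13.6656
lambda_3 * g_3 = 6.63 * 3.51 = 23.2713
lambda_4 * g_4 = 3.54 * 2.49 = 8.8146
Total violation = 0.1596 + 13.6656 + 23.2713 + 8.8146 = 45.9111


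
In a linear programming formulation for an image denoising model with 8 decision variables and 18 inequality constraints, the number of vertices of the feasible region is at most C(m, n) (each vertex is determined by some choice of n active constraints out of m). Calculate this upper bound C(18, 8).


Each vertex corresponds to some choice of n active constraints out of m, so the number of vertices is at most C(m, n) = m! / (n!(m-n)!).
m = 18, n = 8
Numerator: 18 * 17 * 16 * 15 * 14 * 13 * 12 * 11
Denominator: 8! = 40320
C(18, 8) = 43758


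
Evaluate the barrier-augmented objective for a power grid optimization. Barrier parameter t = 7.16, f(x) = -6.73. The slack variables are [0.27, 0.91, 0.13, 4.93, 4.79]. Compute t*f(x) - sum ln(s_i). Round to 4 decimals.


Step 1: Compute log-barrier.
ln values: [-1.3093, -0.0943, -2.0402, 1.5953, 1.5665]
phi = -(-1.3093 - 0.0943 - 2.0402 + 1.5953 + 1.5665) = 0.282
Step 2: Compute augmented objective.
t*f(x) = 7.16*-6.73 = -48.1868
Total = -48.1868 + 0.282 = -47.9048


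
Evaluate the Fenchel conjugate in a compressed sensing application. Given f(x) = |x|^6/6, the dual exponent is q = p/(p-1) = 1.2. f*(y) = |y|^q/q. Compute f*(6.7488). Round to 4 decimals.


The conjugate exponent q satisfies 1/p + 1/q = 1.
p = 6, so q = 6/(6 - 1) = 1.2
|y|^q = 6.7488^1.2 = 9.8872
f*(6.7488) = 9.8872 / 1.2 = 8.2393


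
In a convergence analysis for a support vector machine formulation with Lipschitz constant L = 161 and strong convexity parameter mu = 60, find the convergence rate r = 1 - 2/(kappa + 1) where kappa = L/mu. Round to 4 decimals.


Step 1: Compute the condition number.
kappa = L/mu = 161/60 = 2.6833
Step 2: Compute the convergence rate.
r = 1 - 2/(kappa + 1) = 1 - 2*mu/(L + mu) = (L - mu)/(L + mu) = 101/221 = 0.457


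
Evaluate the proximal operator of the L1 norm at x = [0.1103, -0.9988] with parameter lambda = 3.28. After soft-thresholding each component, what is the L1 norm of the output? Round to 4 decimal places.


Soft-thresholding with lambda = 3.28:
prox(0.1103) = sign(0.1103)*max(|0.1103| - 3.28, 0) = 0.0
prox(-0.9988) = sign(-0.9988)*max(|-0.9988| - 3.28, 0) = 0.0
prox(x) = [0.0, 0.0]
||prox(x)||_1 = 0.0 + 0.0 = 0.0


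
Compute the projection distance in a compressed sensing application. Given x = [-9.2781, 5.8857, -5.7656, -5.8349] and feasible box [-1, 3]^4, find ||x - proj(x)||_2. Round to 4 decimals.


Project each component onto [-1, 3].
clip(-9.2781) = -1.0, clip(5.8857) = 3.0, clip(-5.7656) = -1.0, clip(-5.8349) = -1.0
Projection = [-1.0, 3.0, -1.0, -1.0]
Squared diffs: [68.5269, 8.3273, 22.7109, 23.3763]
Distance = sqrt(122.9414) = 11.0879


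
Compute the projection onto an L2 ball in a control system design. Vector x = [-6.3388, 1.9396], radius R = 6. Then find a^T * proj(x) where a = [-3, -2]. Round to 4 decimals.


Step 1: Compute ||x|| (intermediates to 6 decimals).
||x|| = sqrt((-6.3388)^2 + 1.9396^2) = 6.628909
Step 2: Project.
Since ||x|| > R, scale = R/||x|| = 6/6.628909 = 0.905126, proj(x) = scale * x
proj(x) = [-5.737413, 1.755582]
Step 3: Dot product.
a^T * proj(x) = -3*(-5.737413) - 2*1.755582 = 13.7011


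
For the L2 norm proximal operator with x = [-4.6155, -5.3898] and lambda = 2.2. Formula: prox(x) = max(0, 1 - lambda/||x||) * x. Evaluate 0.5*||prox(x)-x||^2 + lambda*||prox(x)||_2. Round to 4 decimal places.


Step 1: Compute ||x||.
||x|| = 7.096
Step 2: Compute scaling factor.
scale = max(0, 1 - 2.2/7.096) = 0.69
Step 3: prox(x) = [-3.1845, -3.7188]
||prox(x)|| = 4.896
Step 4: Proximal objective.
0.5*||prox-x||^2 = 2.42
lambda*||prox|| = 10.7712
Total = 13.1911


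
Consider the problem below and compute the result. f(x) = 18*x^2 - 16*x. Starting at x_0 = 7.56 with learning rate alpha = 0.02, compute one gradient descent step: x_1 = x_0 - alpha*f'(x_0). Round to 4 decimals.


We compute the gradient at x_0 and apply the update.
f'(x) = 36*x - 16
f'(7.56) = 36*7.56 - 16 = 256.16
x_1 = 7.56 - 0.02*256.16 = 2.4368


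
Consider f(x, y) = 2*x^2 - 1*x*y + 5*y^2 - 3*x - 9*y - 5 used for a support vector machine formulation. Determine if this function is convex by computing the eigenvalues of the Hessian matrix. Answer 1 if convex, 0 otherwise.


The Hessian of f(x,y) = 2*x^2 - 1*x*y + 5*y^2 - 3*x - 9*y - 5 is:
H = [[4, -1], [-1, 10]]
Trace = 4 + 10 = 14
Determinant = 4*10 - (-1)^2 = 39
Discriminant = (14)^2 - 4*39 = 40.0
Eigenvalues: lambda_1 = 3.8377, lambda_2 = 10.1623
The function is convex.

1


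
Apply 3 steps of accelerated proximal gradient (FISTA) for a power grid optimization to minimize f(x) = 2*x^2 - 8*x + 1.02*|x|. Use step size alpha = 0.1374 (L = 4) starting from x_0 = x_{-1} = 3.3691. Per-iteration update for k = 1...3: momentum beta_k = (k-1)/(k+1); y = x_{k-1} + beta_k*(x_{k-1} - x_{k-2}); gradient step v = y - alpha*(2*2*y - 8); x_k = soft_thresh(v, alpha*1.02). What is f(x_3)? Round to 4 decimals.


FISTA on f(x) = 2*x^2 - 8*x + 1.02*|x|
L = 4, alpha = 0.1374
Iteration 1: beta = 0.0, y = 3.3691 + 0.0*(3.3691 - 3.3691) = 3.3691
  grad(y) = 5.4764, v = y - alpha*grad = 2.6166
  prox(v) = soft_thresh(2.6166, 0.1401) = 2.4765
Iteration 2: beta = 0.3333, y = 2.4765 + 0.3333*(2.4765 - 3.3691) = 2.179
  grad(y) = 0.7158, v = y - alpha*grad = 2.0806
  prox(v) = soft_thresh(2.0806, 0.1401) = 1.9405
Iteration 3: beta = 0.5, y = 1.9405 + 0.5*(1.9405 - 2.4765) = 1.6724
  grad(y) = -1.3103, v = y - alpha*grad = 1.8525
  prox(v) = soft_thresh(1.8525, 0.1401) = 1.7123
f(x_3) = 2*1.7123^2 - 8*1.7123 + 1.02*|1.7123| = -6.0879


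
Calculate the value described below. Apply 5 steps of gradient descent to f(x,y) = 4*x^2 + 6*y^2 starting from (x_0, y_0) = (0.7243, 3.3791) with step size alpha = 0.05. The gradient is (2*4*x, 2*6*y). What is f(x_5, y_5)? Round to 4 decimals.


Gradient descent on f(x,y) = 4*x^2 + 6*y^2.
Starting point: (0.7243, 3.3791), alpha = 0.05
Step 1: grad_x = 2*4*0.7243 = 5.7944, grad_y = 2*6*3.3791 = 40.5492
  x_1 = 0.7243 - 0.05*5.7944 = 0.4346
  y_1 = 3.3791 - 0.05*40.5492 = 1.3516
Step 2: grad_x = 2*4*0.4346 = 3.4766, grad_y = 2*6*1.3516 = 16.2197
  x_2 = 0.4346 - 0.05*3.4766 = 0.2607
  y_2 = 1.3516 - 0.05*16.2197 = 0.5407
Step 3: grad_x = 2*4*0.2607 = 2.086, grad_y = 2*6*0.5407 = 6.4879
  x_3 = 0.2607 - 0.05*2.086 = 0.1564
  y_3 = 0.5407 - 0.05*6.4879 = 0.2163
Step 4: grad_x = 2*4*0.1564 = 1.2516, grad_y = 2*6*0.2163 = 2.5951
  x_4 = 0.1564 - 0.05*1.2516 = 0.0939
  y_4 = 0.2163 - 0.05*2.5951 = 0.0865
Step 5: grad_x = 2*4*0.0939 = 0.751, grad_y = 2*6*0.0865 = 1.0381
  x_5 = 0.0939 - 0.05*0.751 = 0.0563
  y_5 = 0.0865 - 0.05*1.0381 = 0.0346
f(0.0563, 0.0346) = 4*0.0563^2 + 6*0.0346^2 = 0.0199


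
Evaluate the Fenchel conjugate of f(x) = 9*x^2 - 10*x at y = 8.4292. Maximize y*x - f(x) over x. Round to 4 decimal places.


f*(y) = sup_x {y*x - a*x^2 - b*x} = sup_x {(y-b)*x - a*x^2}
FOC: (y - b) - 2a*x = 0 => x* = (y - b)/(2a)
x* = (8.4292 + 10)/(2*9) = 1.0238
f*(8.4292) = (y-b)^2/(4a) = (8.4292 + 10)^2/(4*9)
= 339.6354/36 = 9.4343


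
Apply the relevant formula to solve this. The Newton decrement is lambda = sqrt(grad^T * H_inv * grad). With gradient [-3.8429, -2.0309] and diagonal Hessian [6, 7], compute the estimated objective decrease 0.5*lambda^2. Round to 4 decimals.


Step 1: H is diagonal, so H^(-1) * g = [-0.6405, -0.2901].
Step 2: g^T H^(-1) g = sum_i g_i^2 / H_ii
  = (-3.8429)^2/6 + (-2.0309)^2/7
  = 2.4613 + 0.5892 = 3.0505
Step 3: Objective decrease = 0.5 * g^T H^(-1) g = 1.5253


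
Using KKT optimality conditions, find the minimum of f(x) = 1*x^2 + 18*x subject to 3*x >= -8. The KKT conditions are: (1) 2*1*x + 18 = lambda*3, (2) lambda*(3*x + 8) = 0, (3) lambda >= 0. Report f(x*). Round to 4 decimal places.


Step 1: Try lambda = 0 (constraint inactive).
x_unc = -18/(2*1) = -9.0
Check: 3*-9.0 = -27.0 < -8 -- violated!
Step 2: Constraint must be active: 3*x = -8
x* = -8/3 = -2.6667 (rounded; the exact value -8/3 is used below)
lambda = (2*1*(-8/3) + 18)/3 = 4.2222
Step 3: Compute optimal value.
f(x*) = 1*(-8/3)^2 + 18*(-8/3) = -40.8889


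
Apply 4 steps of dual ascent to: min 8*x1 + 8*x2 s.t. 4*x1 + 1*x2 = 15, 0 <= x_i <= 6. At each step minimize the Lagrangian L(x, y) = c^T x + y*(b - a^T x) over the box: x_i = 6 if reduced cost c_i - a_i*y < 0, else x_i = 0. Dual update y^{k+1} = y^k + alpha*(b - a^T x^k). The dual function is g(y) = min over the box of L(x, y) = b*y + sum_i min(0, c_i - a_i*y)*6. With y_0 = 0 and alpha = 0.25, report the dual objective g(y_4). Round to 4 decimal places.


Dual ascent for LP: min 8*x1 + 8*x2, 4*x1 + 1*x2 = 15, 0 <= x_i <= 6
Step 1: y^k = 0.0, reduced costs: (8.0, 8.0)
  x^k = (0.0, 0.0), subgradient = b - a^T x = 15.0
  y^{k+1} = 0.0 + 0.25*15.0 = 3.75
Step 2: y^k = 3.75, reduced costs: (-7.0, 4.25)
  x^k = (6.0, 0.0), subgradient = b - a^T x = -9.0
  y^{k+1} = 3.75 + 0.25*-9.0 = 1.5
Step 3: y^k = 1.5, reduced costs: (2.0, 6.5)
  x^k = (0.0, 0.0), subgradient = b - a^T x = 15.0
  y^{k+1} = 1.5 + 0.25*15.0 = 5.25
Step 4: y^k = 5.25, reduced costs: (-13.0, 2.75)
  x^k = (6.0, 0.0), subgradient = b - a^T x = -9.0
  y^{k+1} = 5.25 + 0.25*-9.0 = 3.0
Dual objective at y_4 = 3.0: reduced costs (-4.0, 5.0), box minimizer x = (6.0, 0.0)
g(y_4) = b*y + (c1 - a1*y)*x1 + (c2 - a2*y)*x2 = 15*3.0 + (-4.0)*6.0 + 5.0*0.0 = 45.0 - 24.0 + 0.0 = 21.0


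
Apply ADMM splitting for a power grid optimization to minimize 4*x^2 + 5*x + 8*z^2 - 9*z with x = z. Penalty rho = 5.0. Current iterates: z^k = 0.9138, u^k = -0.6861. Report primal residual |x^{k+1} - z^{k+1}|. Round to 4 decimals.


ADMM iteration with rho = 5.0, z^k = 0.9138, u^k = -0.6861
Step 1: x-update.
Minimize 4*x^2 + 5*x + (5.0/2)*(x - 0.9138 - 0.6861)^2
FOC: (2*4 + 5.0)*x = -5 + 5.0*(0.9138 + 0.6861)
x^{k+1} = 0.2307
Step 2: z-update.
Minimize 8*z^2 - 9*z + (5.0/2)*(0.2307 - z - 0.6861)^2
FOC: (2*8 + 5.0)*z = 9 + 5.0*(0.2307 - 0.6861)
z^{k+1} = 0.3202
Step 3: u-update.
u^{k+1} = -0.6861 + 0.2307 - 0.3202 = -0.7755
Step 4: Primal residual = |0.2307 - 0.3202| = 0.0894


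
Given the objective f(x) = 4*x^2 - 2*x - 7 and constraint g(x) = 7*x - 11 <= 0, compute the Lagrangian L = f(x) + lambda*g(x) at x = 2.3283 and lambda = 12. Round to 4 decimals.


Step 1: Evaluate f(x).
f(2.3283) = 4*2.3283^2 - 2*2.3283 - 7 = 10.0273
Step 2: Evaluate g(x).
g(2.3283) = 7*2.3283 - 11 = 5.2981
Step 3: Compute Lagrangian.
L = 10.0273 + 12*5.2981 = 73.6045


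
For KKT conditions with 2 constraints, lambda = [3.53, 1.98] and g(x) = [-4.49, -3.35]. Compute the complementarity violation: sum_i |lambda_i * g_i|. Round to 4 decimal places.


KKT complementary slackness check:
lambda_1 * g_1 = 3.53 * -4.49 = -15.8497
lambda_2 * g_2 = 1.98 * -3.35 = -6.633
Total violation = 15.8497 + 6.633 = 22.4827


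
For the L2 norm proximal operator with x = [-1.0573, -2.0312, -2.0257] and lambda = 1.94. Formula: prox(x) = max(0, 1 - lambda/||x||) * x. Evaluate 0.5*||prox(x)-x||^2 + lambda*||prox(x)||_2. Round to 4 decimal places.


Step 1: Compute ||x||.
||x|| = 3.0573
Step 2: Compute scaling factor.
scale = max(0, 1 - 1.94/3.0573) = 0.3655
Step 3: prox(x) = [-0.3864, -0.7423, -0.7403]
||prox(x)|| = 1.1173
Step 4: Proximal objective.
0.5*||prox-x||^2 = 1.8818
lambda*||prox|| = 2.1676
Total = 4.0494


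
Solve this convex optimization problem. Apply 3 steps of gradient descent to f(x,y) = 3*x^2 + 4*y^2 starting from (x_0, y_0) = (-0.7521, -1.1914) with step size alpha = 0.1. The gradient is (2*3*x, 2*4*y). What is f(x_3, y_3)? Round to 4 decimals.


Gradient descent on f(x,y) = 3*x^2 + 4*y^2.
Starting point: (-0.7521, -1.1914), alpha = 0.1
Step 1: grad_x = 2*3*-0.7521 = -4.5126, grad_y = 2*4*-1.1914 = -9.5312
  x_1 = -0.7521 - 0.1*-4.5126 = -0.3008
  y_1 = -1.1914 - 0.1*-9.5312 = -0.2383
Step 2: grad_x = 2*3*-0.3008 = -1.805, grad_y = 2*4*-0.2383 = -1.9062
  x_2 = -0.3008 - 0.1*-1.805 = -0.1203
  y_2 = -0.2383 - 0.1*-1.9062 = -0.0477
Step 3: grad_x = 2*3*-0.1203 = -0.722, grad_y = 2*4*-0.0477 = -0.3812
  x_3 = -0.1203 - 0.1*-0.722 = -0.0481
  y_3 = -0.0477 - 0.1*-0.3812 = -0.0095
f(-0.0481, -0.0095) = 3*(-0.0481)^2 + 4*(-0.0095)^2 = 0.0073


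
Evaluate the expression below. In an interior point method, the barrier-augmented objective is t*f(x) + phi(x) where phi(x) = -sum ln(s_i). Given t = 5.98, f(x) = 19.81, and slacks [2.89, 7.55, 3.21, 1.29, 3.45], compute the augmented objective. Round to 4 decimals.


Step 1: Compute log-barrier.
ln values: [1.0613, 2.0215, 1.1663, 0.2546, 1.2384]
phi = -(1.0613 + 2.0215 + 1.1663 + 0.2546 + 1.2384) = -5.7421
Step 2: Compute augmented objective.
t*f(x) = 5.98*19.81 = 118.4638
Total = 118.4638 - 5.7421 = 112.7217


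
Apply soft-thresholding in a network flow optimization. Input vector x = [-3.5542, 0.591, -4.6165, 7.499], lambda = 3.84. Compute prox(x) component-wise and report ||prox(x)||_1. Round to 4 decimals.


Soft-thresholding with lambda = 3.84:
prox(-3.5542) = sign(-3.5542)*max(|-3.5542| - 3.84, 0) = 0.0
prox(0.591) = sign(0.591)*max(|0.591| - 3.84, 0) = 0.0
prox(-4.6165) = sign(-4.6165)*max(|-4.6165| - 3.84, 0) = -0.7765
prox(7.499) = sign(7.499)*max(|7.499| - 3.84, 0) = 3.659
prox(x) = [0.0, 0.0, -0.7765, 3.659]
||prox(x)||_1 = 0.0 + 0.0 + 0.7765 + 3.659 = 4.4355


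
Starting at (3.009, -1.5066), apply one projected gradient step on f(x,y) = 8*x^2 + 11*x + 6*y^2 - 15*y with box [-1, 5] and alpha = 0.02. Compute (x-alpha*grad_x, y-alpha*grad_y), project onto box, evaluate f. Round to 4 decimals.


Step 1: Compute gradient at (3.009, -1.5066).
grad_x = 2*8*3.009 + 11 = 59.144
grad_y = 2*6*-1.5066 - 15 = -33.0792
Step 2: Gradient step.
x_raw = 3.009 - 0.02*59.144 = 1.8261
y_raw = -1.5066 - 0.02*-33.0792 = -0.845
Step 3: Project onto [-1, 5].
x_proj = clip(1.8261) = 1.8261
y_proj = clip(-0.845) = -0.845
Step 4: Evaluate f.
f(1.8261, -0.845) = 63.7246


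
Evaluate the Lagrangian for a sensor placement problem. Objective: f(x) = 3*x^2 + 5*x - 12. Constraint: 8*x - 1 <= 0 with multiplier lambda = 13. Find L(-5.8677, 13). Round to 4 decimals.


Step 1: Evaluate f(x).
f(-5.8677) = 3*(-5.8677)^2 + 5*(-5.8677) - 12 = 61.9512
Step 2: Evaluate g(x).
g(-5.8677) = 8*-5.8677 - 1 = -47.9416
Step 3: Compute Lagrangian.
L = 61.9512 + 13*-47.9416 = -561.2896


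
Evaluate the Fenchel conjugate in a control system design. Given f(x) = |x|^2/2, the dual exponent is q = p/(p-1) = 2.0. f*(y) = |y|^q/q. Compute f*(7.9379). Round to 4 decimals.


The conjugate exponent q satisfies 1/p + 1/q = 1.
p = 2, so q = 2/(2 - 1) = 2.0
|y|^q = 7.9379^2.0 = 63.0103
f*(7.9379) = 63.0103 / 2.0 = 31.5051


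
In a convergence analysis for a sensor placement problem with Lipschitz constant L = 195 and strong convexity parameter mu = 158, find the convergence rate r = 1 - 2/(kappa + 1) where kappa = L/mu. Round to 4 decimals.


Step 1: Compute the condition number.
kappa = L/mu = 195/158 = 1.2342
Step 2: Compute the convergence rate.
r = 1 - 2/(kappa + 1) = 1 - 2*mu/(L + mu) = (L - mu)/(L + mu) = 37/353 = 0.1048


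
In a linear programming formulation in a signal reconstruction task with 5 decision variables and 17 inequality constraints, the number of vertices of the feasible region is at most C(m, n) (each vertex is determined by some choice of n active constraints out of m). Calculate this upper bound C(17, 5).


Each vertex corresponds to some choice of n active constraints out of m, so the number of vertices is at most C(m, n) = m! / (n!(m-n)!).
m = 17, n = 5
Numerator: 17 * 16 * 15 * 14 * 13
Denominator: 5! = 120
C(17, 5) = 6188


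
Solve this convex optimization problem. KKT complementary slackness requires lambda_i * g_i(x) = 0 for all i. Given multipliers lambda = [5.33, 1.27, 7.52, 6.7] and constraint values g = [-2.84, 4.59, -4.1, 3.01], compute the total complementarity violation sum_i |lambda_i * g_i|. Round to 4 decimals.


KKT complementary slackness check:
lambda_1 * g_1 = 5.33 * -2.84 = -15.1372
lambda_2 * g_2 = 1.27 * 4.59 = 5.8293
lambda_3 * g_3 = 7.52 * -4.1 = -30.832
lambda_4 * g_4 = 6.7 * 3.01 = 20.167
Total violation = 15.1372 + 5.8293 + 30.832 + 20.167 = 71.9655


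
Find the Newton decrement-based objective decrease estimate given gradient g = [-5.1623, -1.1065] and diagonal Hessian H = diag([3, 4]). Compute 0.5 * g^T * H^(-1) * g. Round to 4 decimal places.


Step 1: H is diagonal, so H^(-1) * g = [-1.7208, -0.2766].
Step 2: g^T H^(-1) g = sum_i g_i^2 / H_ii
  = (-5.1623)^2/3 + (-1.1065)^2/4
  = 8.8831 + 0.3061 = 9.1892
Step 3: Objective decrease = 0.5 * g^T H^(-1) g = 4.5946


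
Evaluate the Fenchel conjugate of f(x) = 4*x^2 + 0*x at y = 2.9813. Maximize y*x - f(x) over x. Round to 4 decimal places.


f*(y) = sup_x {y*x - a*x^2 - b*x} = sup_x {(y-b)*x - a*x^2}
FOC: (y - b) - 2a*x = 0 => x* = (y - b)/(2a)
x* = (2.9813 - 0)/(2*4) = 0.3727
f*(2.9813) = (y-b)^2/(4a) = (2.9813 - 0)^2/(4*4)
= 8.8881/16 = 0.5555


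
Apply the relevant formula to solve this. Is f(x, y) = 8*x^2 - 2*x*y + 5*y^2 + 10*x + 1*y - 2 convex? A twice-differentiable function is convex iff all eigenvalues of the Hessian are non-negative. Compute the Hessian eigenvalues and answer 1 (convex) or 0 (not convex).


The Hessian of f(x,y) = 8*x^2 - 2*x*y + 5*y^2 + 10*x + 1*y - 2 is:
H = [[16, -2], [-2, 10]]
Trace = 16 + 10 = 26
Determinant = 16*10 - (-2)^2 = 156
Discriminant = (26)^2 - 4*156 = 52.0
Eigenvalues: lambda_1 = 9.3944, lambda_2 = 16.6056
The function is convex.

1


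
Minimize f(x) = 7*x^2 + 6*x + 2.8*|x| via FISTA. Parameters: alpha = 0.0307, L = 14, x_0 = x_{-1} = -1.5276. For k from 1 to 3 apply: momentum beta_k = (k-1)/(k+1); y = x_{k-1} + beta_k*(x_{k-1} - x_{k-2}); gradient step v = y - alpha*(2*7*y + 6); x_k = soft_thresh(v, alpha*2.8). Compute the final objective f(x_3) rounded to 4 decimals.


FISTA on f(x) = 7*x^2 + 6*x + 2.8*|x|
L = 14, alpha = 0.0307
Iteration 1: beta = 0.0, y = -1.5276 + 0.0*(-1.5276 + 1.5276) = -1.5276
  grad(y) = -15.3864, v = y - alpha*grad = -1.0552
  prox(v) = soft_thresh(-1.0552, 0.086) = -0.9693
Iteration 2: beta = 0.3333, y = -0.9693 + 0.3333*(-0.9693 + 1.5276) = -0.7832
  grad(y) = -4.9644, v = y - alpha*grad = -0.6308
  prox(v) = soft_thresh(-0.6308, 0.086) = -0.5448
Iteration 3: beta = 0.5, y = -0.5448 + 0.5*(-0.5448 + 0.9693) = -0.3326
  grad(y) = 1.3441, v = y - alpha*grad = -0.3738
  prox(v) = soft_thresh(-0.3738, 0.086) = -0.2879
f(x_3) = 7*(-0.2879)^2 + 6*(-0.2879) + 2.8*|-0.2879| = -0.3411


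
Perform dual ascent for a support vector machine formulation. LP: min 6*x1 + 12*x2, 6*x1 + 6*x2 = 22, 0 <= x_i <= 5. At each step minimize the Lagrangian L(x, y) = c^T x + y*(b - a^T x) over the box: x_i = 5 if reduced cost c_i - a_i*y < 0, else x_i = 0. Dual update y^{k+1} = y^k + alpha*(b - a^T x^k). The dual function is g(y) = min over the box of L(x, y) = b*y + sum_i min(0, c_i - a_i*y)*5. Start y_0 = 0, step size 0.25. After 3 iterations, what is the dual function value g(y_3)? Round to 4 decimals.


Dual ascent for LP: min 6*x1 + 12*x2, 6*x1 + 6*x2 = 22, 0 <= x_i <= 5
Step 1: y^k = 0.0, reduced costs: (6.0, 12.0)
  x^k = (0.0, 0.0), subgradient = b - a^T x = 22.0
  y^{k+1} = 0.0 + 0.25*22.0 = 5.5
Step 2: y^k = 5.5, reduced costs: (-27.0, -21.0)
  x^k = (5.0, 5.0), subgradient = b - a^T x = -38.0
  y^{k+1} = 5.5 + 0.25*-38.0 = -4.0
Step 3: y^k = -4.0, reduced costs: (30.0, 36.0)
  x^k = (0.0, 0.0), subgradient = b - a^T x = 22.0
  y^{k+1} = -4.0 + 0.25*22.0 = 1.5
Dual objective at y_3 = 1.5: reduced costs (-3.0, 3.0), box minimizer x = (5.0, 0.0)
g(y_3) = b*y + (c1 - a1*y)*x1 + (c2 - a2*y)*x2 = 22*1.5 + (-3.0)*5.0 + 3.0*0.0 = 33.0 - 15.0 + 0.0 = 18.0


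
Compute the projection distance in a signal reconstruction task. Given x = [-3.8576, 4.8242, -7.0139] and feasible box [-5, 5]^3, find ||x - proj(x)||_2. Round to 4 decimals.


Project each component onto [-5, 5].
clip(-3.8576) = -3.8576, clip(4.8242) = 4.8242, clip(-7.0139) = -5.0
Projection = [-3.8576, 4.8242, -5.0]
Squared diffs: [0.0, 0.0, 4.0558]
Distance = sqrt(4.0558) = 2.0139


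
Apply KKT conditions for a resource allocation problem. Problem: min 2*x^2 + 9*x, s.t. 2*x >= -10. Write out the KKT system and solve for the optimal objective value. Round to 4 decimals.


Step 1: Try lambda = 0 (constraint inactive).
Stationarity: 2*2*x + 9 = 0
x* = -9/(2*2) = -2.25
Check constraint: 2*-2.25 = -4.5 >= -10 -- satisfied.
Step 2: Compute optimal value.
f(x*) = 2*(-2.25)^2 + 9*(-2.25) = -10.125


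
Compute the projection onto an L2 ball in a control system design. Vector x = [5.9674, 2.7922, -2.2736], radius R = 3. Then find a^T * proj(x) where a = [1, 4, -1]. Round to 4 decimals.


Step 1: Compute ||x|| (intermediates to 6 decimals).
||x|| = sqrt(5.9674^2 + 2.7922^2 + (-2.2736)^2) = 6.969613
Step 2: Project.
Since ||x|| > R, scale = R/||x|| = 3/6.969613 = 0.43044, proj(x) = scale * x
proj(x) = [2.568608, 1.201875, -0.978648]
Step 3: Dot product.
a^T * proj(x) = 1*2.568608 + 4*1.201875 - 1*(-0.978648) = 8.3548


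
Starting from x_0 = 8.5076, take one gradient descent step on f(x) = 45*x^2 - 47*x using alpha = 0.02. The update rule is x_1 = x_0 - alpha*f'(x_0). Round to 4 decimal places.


We compute the gradient at x_0 and apply the update.
f'(x) = 90*x - 47
f'(8.5076) = 90*8.5076 - 47 = 718.684
x_1 = 8.5076 - 0.02*718.684 = -5.8661


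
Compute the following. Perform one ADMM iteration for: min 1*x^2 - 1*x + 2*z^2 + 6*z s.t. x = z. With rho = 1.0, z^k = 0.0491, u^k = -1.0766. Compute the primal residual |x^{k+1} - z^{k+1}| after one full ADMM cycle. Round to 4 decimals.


ADMM iteration with rho = 1.0, z^k = 0.0491, u^k = -1.0766
Step 1: x-update.
Minimize 1*x^2 - 1*x + (1.0/2)*(x - 0.0491 - 1.0766)^2
FOC: (2*1 + 1.0)*x = 1 + 1.0*(0.0491 + 1.0766)
x^{k+1} = 0.7086
Step 2: z-update.
Minimize 2*z^2 + 6*z + (1.0/2)*(0.7086 - z - 1.0766)^2
FOC: (2*2 + 1.0)*z = -6 + 1.0*(0.7086 - 1.0766)
z^{k+1} = -1.2736
Step 3: u-update.
u^{k+1} = -1.0766 + 0.7086 + 1.2736 = 0.9056
Step 4: Primal residual = |0.7086 + 1.2736| = 1.9822


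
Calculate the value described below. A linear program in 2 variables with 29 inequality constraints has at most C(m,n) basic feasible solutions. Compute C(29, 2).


Each vertex corresponds to some choice of n active constraints out of m, so the number of vertices is at most C(m, n) = m! / (n!(m-n)!).
m = 29, n = 2
Numerator: 29 * 28
Denominator: 2! = 2
C(29, 2) = 406


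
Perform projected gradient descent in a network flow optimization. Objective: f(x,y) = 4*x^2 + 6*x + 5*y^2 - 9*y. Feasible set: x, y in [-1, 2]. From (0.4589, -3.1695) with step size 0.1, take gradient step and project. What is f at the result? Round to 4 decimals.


Step 1: Compute gradient at (0.4589, -3.1695).
grad_x = 2*4*0.4589 + 6 = 9.6712
grad_y = 2*5*-3.1695 - 9 = -40.695
Step 2: Gradient step.
x_raw = 0.4589 - 0.1*9.6712 = -0.5082
y_raw = -3.1695 - 0.1*-40.695 = 0.9
Step 3: Project onto [-1, 2].
x_proj = clip(-0.5082) = -0.5082
y_proj = clip(0.9) = 0.9
Step 4: Evaluate f.
f(-0.5082, 0.9) = -6.0662


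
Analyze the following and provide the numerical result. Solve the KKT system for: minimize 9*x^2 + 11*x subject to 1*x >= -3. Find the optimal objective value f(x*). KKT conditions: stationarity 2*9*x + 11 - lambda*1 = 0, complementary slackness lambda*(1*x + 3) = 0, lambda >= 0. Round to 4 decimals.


Step 1: Try lambda = 0 (constraint inactive).
Stationarity: 2*9*x + 11 = 0
x* = -11/(2*9) = -11/18 = -0.6111 (rounded; the exact value -11/18 is used below)
Check constraint: 1*-0.6111 = -0.6111 >= -3 -- satisfied.
Step 2: Compute optimal value.
f(x*) = 9*(-11/18)^2 + 11*(-11/18) = -3.3611


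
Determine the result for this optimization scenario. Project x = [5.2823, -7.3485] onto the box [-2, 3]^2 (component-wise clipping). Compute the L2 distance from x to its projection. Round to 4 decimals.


Project each component onto [-2, 3].
clip(5.2823) = 3.0, clip(-7.3485) = -2.0
Projection = [3.0, -2.0]
Squared diffs: [5.2089, 28.6065]
Distance = sqrt(33.8154) = 5.8151


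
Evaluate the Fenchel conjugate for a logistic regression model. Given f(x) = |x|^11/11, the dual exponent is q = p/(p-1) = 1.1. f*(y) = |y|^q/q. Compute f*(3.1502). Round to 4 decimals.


The conjugate exponent q satisfies 1/p + 1/q = 1.
p = 11, so q = 11/(11 - 1) = 1.1
|y|^q = 3.1502^1.1 = 3.5332
f*(3.1502) = 3.5332 / 1.1 = 3.212


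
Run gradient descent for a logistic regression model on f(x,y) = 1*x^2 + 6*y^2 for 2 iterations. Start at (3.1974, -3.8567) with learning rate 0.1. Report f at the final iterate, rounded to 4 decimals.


Gradient descent on f(x,y) = 1*x^2 + 6*y^2.
Starting point: (3.1974, -3.8567), alpha = 0.1
Step 1: grad_x = 2*1*3.1974 = 6.3948, grad_y = 2*6*-3.8567 = -46.2804
  x_1 = 3.1974 - 0.1*6.3948 = 2.5579
  y_1 = -3.8567 - 0.1*-46.2804 = 0.7713
Step 2: grad_x = 2*1*2.5579 = 5.1158, grad_y = 2*6*0.7713 = 9.2561
  x_2 = 2.5579 - 0.1*5.1158 = 2.0463
  y_2 = 0.7713 - 0.1*9.2561 = -0.1543
f(2.0463, -0.1543) = 1*2.0463^2 + 6*(-0.1543)^2 = 4.3303


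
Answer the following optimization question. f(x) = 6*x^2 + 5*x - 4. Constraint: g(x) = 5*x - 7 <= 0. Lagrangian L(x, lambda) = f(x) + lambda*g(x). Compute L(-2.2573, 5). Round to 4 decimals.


Step 1: Evaluate f(x).
f(-2.2573) = 6*(-2.2573)^2 + 5*(-2.2573) - 4 = 15.2859
Step 2: Evaluate g(x).
g(-2.2573) = 5*-2.2573 - 7 = -18.2865
Step 3: Compute Lagrangian.
L = 15.2859 + 5*-18.2865 = -76.1466


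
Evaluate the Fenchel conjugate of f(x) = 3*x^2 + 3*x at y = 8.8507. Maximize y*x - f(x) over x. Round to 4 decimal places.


f*(y) = sup_x {y*x - a*x^2 - b*x} = sup_x {(y-b)*x - a*x^2}
FOC: (y - b) - 2a*x = 0 => x* = (y - b)/(2a)
x* = (8.8507 - 3)/(2*3) = 0.9751
f*(8.8507) = (y-b)^2/(4a) = (8.8507 - 3)^2/(4*3)
= 34.2307/12 = 2.8526


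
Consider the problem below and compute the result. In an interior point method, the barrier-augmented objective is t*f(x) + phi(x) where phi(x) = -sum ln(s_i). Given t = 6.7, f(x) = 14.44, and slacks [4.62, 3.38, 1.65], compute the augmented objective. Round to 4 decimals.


Step 1: Compute log-barrier.
ln values: [1.5304, 1.2179, 0.5008]
phi = -(1.5304 + 1.2179 + 0.5008) = -3.249
Step 2: Compute augmented objective.
t*f(x) = 6.7*14.44 = 96.748
Total = 96.748 - 3.249 = 93.499


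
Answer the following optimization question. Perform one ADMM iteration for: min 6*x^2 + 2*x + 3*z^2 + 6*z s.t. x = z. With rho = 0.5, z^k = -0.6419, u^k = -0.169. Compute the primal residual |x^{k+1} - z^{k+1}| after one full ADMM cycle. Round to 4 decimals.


ADMM iteration with rho = 0.5, z^k = -0.6419, u^k = -0.169
Step 1: x-update.
Minimize 6*x^2 + 2*x + (0.5/2)*(x + 0.6419 - 0.169)^2
FOC: (2*6 + 0.5)*x = -2 + 0.5*(-0.6419 + 0.169)
x^{k+1} = -0.1789
Step 2: z-update.
Minimize 3*z^2 + 6*z + (0.5/2)*(-0.1789 - z - 0.169)^2
FOC: (2*3 + 0.5)*z = -6 + 0.5*(-0.1789 - 0.169)
z^{k+1} = -0.9498
Step 3: u-update.
u^{k+1} = -0.169 - 0.1789 + 0.9498 = 0.6019
Step 4: Primal residual = |-0.1789 + 0.9498| = 0.7709


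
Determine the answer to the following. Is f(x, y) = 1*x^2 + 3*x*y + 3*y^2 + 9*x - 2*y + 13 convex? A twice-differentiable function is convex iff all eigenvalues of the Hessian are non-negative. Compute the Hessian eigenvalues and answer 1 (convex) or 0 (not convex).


The Hessian of f(x,y) = 1*x^2 + 3*x*y + 3*y^2 + 9*x - 2*y + 13 is:
H = [[2, 3], [3, 6]]
Trace = 2 + 6 = 8
Determinant = 2*6 - (3)^2 = 3
Discriminant = (8)^2 - 4*3 = 52.0
Eigenvalues: lambda_1 = 0.3944, lambda_2 = 7.6056
The function is convex.

1


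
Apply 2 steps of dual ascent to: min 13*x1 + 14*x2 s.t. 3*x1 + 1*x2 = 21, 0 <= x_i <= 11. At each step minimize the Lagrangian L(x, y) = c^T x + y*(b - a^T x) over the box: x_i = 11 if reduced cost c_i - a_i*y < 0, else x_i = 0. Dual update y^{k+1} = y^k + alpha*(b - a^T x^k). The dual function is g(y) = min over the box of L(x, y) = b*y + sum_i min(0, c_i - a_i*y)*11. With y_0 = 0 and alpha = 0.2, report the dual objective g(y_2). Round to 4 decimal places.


Dual ascent for LP: min 13*x1 + 14*x2, 3*x1 + 1*x2 = 21, 0 <= x_i <= 11
Step 1: y^k = 0.0, reduced costs: (13.0, 14.0)
  x^k = (0.0, 0.0), subgradient = b - a^T x = 21.0
  y^{k+1} = 0.0 + 0.2*21.0 = 4.2
Step 2: y^k = 4.2, reduced costs: (0.4, 9.8)
  x^k = (0.0, 0.0), subgradient = b - a^T x = 21.0
  y^{k+1} = 4.2 + 0.2*21.0 = 8.4
Dual objective at y_2 = 8.4: reduced costs (-12.2, 5.6), box minimizer x = (11.0, 0.0)
g(y_2) = b*y + (c1 - a1*y)*x1 + (c2 - a2*y)*x2 = 21*8.4 + (-12.2)*11.0 + 5.6*0.0 = 176.4 - 134.2 + 0.0 = 42.2


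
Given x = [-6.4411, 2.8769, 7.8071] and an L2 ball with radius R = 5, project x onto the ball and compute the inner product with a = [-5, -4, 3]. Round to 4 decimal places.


Step 1: Compute ||x|| (intermediates to 6 decimals).
||x|| = sqrt((-6.4411)^2 + 2.8769^2 + 7.8071^2) = 10.522126
Step 2: Project.
Since ||x|| > R, scale = R/||x|| = 5/10.522126 = 0.475189, proj(x) = scale * x
proj(x) = [-3.06074, 1.367071, 3.709848]
Step 3: Dot product.
a^T * proj(x) = -5*(-3.06074) - 4*1.367071 + 3*3.709848 = 20.965


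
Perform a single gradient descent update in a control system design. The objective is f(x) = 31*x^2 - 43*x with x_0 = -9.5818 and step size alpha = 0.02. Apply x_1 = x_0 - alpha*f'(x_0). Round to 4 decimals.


We compute the gradient at x_0 and apply the update.
f'(x) = 62*x - 43
f'(-9.5818) = 62*-9.5818 - 43 = -637.0716
x_1 = -9.5818 - 0.02*-637.0716 = 3.1596
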